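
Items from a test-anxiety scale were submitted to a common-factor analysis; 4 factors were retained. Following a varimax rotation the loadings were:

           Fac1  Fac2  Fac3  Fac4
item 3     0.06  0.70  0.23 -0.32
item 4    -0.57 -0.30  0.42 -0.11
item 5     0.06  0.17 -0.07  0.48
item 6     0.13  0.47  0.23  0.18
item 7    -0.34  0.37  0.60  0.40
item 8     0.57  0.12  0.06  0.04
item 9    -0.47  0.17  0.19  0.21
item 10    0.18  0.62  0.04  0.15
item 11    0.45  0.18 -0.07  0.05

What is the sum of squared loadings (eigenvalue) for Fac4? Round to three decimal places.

SS loadings for Fac4 = (-0.32)² + (-0.11)² + 0.48² + 0.18² + 0.40² + 0.04² + 0.21² + 0.15² + 0.05² = 0.1024 + 0.0121 + 0.2304 + 0.0324 + 0.1600 + 0.0016 + 0.0441 + 0.0225 + 0.0025 = 0.6080

0.608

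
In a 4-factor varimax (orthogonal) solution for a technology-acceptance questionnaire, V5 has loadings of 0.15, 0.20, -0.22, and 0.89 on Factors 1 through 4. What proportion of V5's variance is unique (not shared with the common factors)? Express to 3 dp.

h² = 0.15² + 0.20² + (-0.22)² + 0.89² = 0.0225 + 0.0400 + 0.0484 + 0.7921 = 0.9030
Uniqueness u² = 1 − h² = 1 − 0.9030 = 0.0970

0.097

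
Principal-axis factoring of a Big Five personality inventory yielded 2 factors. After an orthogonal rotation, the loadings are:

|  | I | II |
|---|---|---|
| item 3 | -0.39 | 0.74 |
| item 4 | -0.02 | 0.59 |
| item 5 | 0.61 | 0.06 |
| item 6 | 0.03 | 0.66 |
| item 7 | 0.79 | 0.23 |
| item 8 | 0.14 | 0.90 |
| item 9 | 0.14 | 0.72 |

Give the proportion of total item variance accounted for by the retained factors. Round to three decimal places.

SS loadings by factor: 1.1888, 2.7162; total = 3.9050.
Total variance with 7 standardized items is 7, so the solution explains 3.9050/7 = 0.5579.

0.558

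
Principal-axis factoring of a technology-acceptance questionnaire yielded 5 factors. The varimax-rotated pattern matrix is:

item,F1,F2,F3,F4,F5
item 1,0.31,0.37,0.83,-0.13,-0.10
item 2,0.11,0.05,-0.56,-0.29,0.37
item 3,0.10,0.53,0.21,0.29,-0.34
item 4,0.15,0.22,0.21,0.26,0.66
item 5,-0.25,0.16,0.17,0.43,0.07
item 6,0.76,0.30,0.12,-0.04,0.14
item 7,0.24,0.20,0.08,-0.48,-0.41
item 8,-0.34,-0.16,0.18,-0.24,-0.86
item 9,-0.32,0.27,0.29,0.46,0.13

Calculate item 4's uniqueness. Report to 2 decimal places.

h² = 0.15² + 0.22² + 0.21² + 0.26² + 0.66² = 0.0225 + 0.0484 + 0.0441 + 0.0676 + 0.4356 = 0.6182
Uniqueness u² = 1 − h² = 1 − 0.6182 = 0.3818

0.38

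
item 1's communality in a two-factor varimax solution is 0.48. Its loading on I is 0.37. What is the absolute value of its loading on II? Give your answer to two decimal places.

0.59

Under orthogonal rotation h² = Σλ², so λ_II² = h² − (0.1369) = 0.48 − 0.1369 = 0.3431.
|λ| = √0.3431 = 0.5857.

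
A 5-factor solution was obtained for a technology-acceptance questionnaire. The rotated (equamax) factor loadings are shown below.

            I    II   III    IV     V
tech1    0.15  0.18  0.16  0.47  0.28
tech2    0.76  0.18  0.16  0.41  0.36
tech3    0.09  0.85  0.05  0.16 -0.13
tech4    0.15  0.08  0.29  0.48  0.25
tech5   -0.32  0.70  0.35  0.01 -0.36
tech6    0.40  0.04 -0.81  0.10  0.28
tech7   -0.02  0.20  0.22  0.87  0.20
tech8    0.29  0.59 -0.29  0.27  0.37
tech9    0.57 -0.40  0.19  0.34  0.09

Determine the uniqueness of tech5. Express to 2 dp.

h² = (-0.32)² + 0.70² + 0.35² + 0.01² + (-0.36)² = 0.1024 + 0.4900 + 0.1225 + 0.0001 + 0.1296 = 0.8446
Uniqueness u² = 1 − h² = 1 − 0.8446 = 0.1554

0.16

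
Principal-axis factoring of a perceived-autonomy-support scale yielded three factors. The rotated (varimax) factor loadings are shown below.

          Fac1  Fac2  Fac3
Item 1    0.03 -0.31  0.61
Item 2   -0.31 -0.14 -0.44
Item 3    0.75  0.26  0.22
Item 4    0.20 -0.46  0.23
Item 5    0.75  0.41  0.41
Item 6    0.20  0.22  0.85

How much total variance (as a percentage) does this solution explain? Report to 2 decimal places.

57.85%

Communalities: 0.4691, 0.3093, 0.6785, 0.3045, 0.8987, 0.8109; Σh² = 3.4710.
Total variance with 6 standardized items is 6, so the solution explains 3.4710/6 = 0.5785 = 57.85%.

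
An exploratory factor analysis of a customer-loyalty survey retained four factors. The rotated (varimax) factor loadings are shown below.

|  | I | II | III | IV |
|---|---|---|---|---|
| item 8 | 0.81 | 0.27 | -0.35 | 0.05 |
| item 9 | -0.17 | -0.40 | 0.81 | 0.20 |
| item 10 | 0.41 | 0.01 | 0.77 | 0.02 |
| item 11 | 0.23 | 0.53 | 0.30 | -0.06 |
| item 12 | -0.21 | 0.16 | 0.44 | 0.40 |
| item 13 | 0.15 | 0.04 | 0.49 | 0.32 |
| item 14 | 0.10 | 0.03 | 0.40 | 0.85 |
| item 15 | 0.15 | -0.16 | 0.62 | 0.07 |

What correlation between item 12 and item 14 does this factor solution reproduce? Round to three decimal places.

0.500

r̂ = Σ λ_i·λ_j across factors = (-0.21)(0.10) + (0.16)(0.03) + (0.44)(0.40) + (0.40)(0.85)
  = -0.0210 +0.0048 +0.1760 +0.3400 = 0.4998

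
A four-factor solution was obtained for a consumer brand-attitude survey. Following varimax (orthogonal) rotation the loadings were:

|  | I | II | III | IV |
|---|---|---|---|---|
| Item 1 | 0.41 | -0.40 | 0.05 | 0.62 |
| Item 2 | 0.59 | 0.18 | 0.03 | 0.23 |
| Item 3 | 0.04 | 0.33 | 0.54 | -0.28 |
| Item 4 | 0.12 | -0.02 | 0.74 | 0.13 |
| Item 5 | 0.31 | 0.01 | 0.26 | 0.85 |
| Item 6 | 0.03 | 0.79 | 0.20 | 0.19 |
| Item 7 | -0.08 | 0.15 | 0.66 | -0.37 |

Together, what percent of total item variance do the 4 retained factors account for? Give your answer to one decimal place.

Communalities: 0.7150, 0.4343, 0.4805, 0.5793, 0.8863, 0.7011, 0.6014; Σh² = 4.3979.
Total variance with 7 standardized items is 7, so the solution explains 4.3979/7 = 0.6283 = 62.83%.

62.8%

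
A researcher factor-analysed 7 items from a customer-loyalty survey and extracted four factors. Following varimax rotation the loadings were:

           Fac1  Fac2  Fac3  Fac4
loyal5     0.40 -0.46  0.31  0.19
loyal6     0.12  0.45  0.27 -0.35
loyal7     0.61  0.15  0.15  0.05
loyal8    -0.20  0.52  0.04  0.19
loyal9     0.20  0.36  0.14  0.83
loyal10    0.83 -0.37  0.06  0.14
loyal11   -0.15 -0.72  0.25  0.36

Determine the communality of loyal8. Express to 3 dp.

0.348

h² = (-0.20)² + 0.52² + 0.04² + 0.19² = 0.0400 + 0.2704 + 0.0016 + 0.0361 = 0.3481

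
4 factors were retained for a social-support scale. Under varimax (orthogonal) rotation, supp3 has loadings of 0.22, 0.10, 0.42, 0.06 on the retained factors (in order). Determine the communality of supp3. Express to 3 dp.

0.238

h² = 0.22² + 0.10² + 0.42² + 0.06² = 0.0484 + 0.0100 + 0.1764 + 0.0036 = 0.2384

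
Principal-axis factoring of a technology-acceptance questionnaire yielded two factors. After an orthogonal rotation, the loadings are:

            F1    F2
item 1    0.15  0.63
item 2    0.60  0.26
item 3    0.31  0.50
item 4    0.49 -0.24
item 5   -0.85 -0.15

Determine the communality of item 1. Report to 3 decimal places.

h² = 0.15² + 0.63² = 0.0225 + 0.3969 = 0.4194

0.419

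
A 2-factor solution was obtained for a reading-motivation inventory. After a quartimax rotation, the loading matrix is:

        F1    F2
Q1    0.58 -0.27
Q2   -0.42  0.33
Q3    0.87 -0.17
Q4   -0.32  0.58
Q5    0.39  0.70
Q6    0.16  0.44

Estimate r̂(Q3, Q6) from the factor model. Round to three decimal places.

r̂ = Σ λ_i·λ_j across factors = (0.87)(0.16) + (-0.17)(0.44)
  = +0.1392 -0.0748 = 0.0644

0.064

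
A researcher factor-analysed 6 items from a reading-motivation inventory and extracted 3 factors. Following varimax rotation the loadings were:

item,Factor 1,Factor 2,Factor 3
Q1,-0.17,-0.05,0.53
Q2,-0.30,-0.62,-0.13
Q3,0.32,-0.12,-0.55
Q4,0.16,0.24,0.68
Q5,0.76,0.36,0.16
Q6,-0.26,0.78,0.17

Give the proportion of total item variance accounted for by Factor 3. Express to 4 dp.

0.1862

SS loadings for Factor 3 = 0.53² + (-0.13)² + (-0.55)² + 0.68² + 0.16² + 0.17² = 1.1172
Proportion of variance = 1.1172 / 6 = 0.1862.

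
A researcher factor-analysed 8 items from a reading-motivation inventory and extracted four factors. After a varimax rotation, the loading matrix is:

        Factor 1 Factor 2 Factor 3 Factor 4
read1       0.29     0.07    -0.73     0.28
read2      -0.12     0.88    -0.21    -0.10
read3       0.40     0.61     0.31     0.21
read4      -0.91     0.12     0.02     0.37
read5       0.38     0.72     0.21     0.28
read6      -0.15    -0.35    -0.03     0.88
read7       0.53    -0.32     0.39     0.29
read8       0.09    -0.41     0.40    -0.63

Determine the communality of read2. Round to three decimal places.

h² = (-0.12)² + 0.88² + (-0.21)² + (-0.10)² = 0.0144 + 0.7744 + 0.0441 + 0.0100 = 0.8429

0.843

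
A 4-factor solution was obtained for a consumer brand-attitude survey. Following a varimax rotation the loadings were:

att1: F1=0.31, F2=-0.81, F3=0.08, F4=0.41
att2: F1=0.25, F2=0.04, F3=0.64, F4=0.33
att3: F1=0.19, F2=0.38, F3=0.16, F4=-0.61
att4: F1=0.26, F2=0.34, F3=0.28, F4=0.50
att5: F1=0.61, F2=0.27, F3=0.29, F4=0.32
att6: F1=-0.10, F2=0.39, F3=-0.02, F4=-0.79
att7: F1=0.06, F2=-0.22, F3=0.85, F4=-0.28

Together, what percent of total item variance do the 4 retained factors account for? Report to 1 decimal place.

SS loadings by factor: 0.6480, 1.1911, 1.3270, 1.7040; total = 4.8701.
Total variance with 7 standardized items is 7, so the solution explains 4.8701/7 = 0.6957 = 69.57%.

69.6%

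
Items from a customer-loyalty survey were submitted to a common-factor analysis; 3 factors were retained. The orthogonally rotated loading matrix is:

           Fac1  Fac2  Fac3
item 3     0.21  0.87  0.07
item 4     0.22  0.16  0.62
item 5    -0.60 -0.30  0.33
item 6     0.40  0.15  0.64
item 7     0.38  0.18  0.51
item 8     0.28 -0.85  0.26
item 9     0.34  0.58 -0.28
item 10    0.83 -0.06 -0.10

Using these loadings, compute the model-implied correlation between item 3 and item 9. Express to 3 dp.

r̂ = Σ λ_i·λ_j across factors = (0.21)(0.34) + (0.87)(0.58) + (0.07)(-0.28)
  = +0.0714 +0.5046 -0.0196 = 0.5564

0.556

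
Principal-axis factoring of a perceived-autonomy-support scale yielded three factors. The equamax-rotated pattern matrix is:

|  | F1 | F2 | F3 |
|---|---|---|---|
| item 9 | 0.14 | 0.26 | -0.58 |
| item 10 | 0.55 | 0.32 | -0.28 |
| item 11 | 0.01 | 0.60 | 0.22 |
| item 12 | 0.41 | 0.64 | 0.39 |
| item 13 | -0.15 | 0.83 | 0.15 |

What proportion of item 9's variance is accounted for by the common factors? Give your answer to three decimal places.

0.424

h² = 0.14² + 0.26² + (-0.58)² = 0.0196 + 0.0676 + 0.3364 = 0.4236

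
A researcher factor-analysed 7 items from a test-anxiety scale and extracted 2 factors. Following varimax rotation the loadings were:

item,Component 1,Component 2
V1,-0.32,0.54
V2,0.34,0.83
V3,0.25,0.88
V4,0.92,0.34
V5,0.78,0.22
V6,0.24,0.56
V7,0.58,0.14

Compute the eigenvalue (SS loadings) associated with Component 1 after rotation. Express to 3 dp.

2.129

SS loadings for Component 1 = (-0.32)² + 0.34² + 0.25² + 0.92² + 0.78² + 0.24² + 0.58² = 0.1024 + 0.1156 + 0.0625 + 0.8464 + 0.6084 + 0.0576 + 0.3364 = 2.1293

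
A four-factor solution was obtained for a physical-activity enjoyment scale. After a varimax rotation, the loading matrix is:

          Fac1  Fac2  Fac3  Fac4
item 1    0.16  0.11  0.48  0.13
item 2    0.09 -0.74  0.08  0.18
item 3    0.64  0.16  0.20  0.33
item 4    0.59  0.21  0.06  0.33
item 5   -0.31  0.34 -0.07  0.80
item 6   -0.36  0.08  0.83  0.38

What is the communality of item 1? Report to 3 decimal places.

0.285

h² = 0.16² + 0.11² + 0.48² + 0.13² = 0.0256 + 0.0121 + 0.2304 + 0.0169 = 0.2850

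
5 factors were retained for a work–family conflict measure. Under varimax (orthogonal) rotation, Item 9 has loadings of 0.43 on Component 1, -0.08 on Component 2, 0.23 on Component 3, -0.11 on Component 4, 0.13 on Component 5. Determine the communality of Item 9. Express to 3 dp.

0.273

h² = 0.43² + (-0.08)² + 0.23² + (-0.11)² + 0.13² = 0.1849 + 0.0064 + 0.0529 + 0.0121 + 0.0169 = 0.2732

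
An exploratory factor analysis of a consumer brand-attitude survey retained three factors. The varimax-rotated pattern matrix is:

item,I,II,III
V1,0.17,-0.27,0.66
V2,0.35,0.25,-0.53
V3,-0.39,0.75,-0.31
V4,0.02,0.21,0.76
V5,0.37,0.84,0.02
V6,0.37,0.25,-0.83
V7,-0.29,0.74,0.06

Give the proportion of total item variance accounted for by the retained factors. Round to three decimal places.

SS loadings by factor: 0.6618, 2.0577, 2.0831; total = 4.8026.
Total variance with 7 standardized items is 7, so the solution explains 4.8026/7 = 0.6861.

0.686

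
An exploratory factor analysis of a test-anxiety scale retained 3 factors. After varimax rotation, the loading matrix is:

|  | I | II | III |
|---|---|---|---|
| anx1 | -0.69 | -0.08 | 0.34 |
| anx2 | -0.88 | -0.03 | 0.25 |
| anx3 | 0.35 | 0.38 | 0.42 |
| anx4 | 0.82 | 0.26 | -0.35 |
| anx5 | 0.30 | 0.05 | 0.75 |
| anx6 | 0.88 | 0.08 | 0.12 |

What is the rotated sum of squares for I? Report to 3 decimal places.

2.910

SS loadings for I = (-0.69)² + (-0.88)² + 0.35² + 0.82² + 0.30² + 0.88² = 0.4761 + 0.7744 + 0.1225 + 0.6724 + 0.0900 + 0.7744 = 2.9098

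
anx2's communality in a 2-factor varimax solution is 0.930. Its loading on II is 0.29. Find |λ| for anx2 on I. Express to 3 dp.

Under orthogonal rotation h² = Σλ², so λ_I² = h² − (0.0841) = 0.930 − 0.0841 = 0.8459.
|λ| = √0.8459 = 0.9197.

0.920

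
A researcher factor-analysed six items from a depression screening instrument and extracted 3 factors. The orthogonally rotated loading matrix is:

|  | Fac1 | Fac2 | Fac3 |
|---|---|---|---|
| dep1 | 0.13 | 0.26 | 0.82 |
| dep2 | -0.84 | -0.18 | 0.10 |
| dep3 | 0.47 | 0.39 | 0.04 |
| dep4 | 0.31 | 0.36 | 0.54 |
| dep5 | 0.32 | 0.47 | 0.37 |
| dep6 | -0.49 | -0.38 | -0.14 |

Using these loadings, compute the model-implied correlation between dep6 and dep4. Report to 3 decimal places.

-0.364

r̂ = Σ λ_i·λ_j across factors = (-0.49)(0.31) + (-0.38)(0.36) + (-0.14)(0.54)
  = -0.1519 -0.1368 -0.0756 = -0.3643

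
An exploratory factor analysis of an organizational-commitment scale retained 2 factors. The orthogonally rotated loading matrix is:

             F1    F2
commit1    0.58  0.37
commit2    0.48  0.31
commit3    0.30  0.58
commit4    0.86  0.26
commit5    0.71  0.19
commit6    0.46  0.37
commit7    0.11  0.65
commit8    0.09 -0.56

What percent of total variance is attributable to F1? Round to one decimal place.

SS loadings for F1 = 0.58² + 0.48² + 0.30² + 0.86² + 0.71² + 0.46² + 0.11² + 0.09² = 2.1323
With 8 standardized items, total variance = 8. Proportion = 2.1323/8 = 0.2665 → 26.65%.

26.7%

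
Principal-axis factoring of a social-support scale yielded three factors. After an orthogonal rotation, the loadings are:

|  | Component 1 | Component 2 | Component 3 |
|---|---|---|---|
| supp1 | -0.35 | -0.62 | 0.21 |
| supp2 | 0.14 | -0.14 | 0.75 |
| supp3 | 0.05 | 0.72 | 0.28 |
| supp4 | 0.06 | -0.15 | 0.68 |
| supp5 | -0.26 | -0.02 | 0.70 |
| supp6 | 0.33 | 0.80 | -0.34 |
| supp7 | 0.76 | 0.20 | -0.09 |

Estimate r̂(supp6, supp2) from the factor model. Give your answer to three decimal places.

-0.321

r̂ = Σ λ_i·λ_j across factors = (0.33)(0.14) + (0.80)(-0.14) + (-0.34)(0.75)
  = +0.0462 -0.1120 -0.2550 = -0.3208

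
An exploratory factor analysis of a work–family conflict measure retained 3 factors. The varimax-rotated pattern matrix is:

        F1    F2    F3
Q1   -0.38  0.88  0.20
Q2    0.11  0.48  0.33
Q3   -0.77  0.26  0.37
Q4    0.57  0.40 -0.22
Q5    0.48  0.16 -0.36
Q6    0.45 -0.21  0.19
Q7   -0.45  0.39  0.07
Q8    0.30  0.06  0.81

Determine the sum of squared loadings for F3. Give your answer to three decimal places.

1.161

SS loadings for F3 = 0.20² + 0.33² + 0.37² + (-0.22)² + (-0.36)² + 0.19² + 0.07² + 0.81² = 0.0400 + 0.1089 + 0.1369 + 0.0484 + 0.1296 + 0.0361 + 0.0049 + 0.6561 = 1.1609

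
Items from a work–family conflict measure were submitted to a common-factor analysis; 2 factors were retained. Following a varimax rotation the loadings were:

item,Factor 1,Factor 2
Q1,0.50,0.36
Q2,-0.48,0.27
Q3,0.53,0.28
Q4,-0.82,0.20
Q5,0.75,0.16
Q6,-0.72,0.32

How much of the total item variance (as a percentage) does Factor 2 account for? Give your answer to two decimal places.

SS loadings for Factor 2 = 0.36² + 0.27² + 0.28² + 0.20² + 0.16² + 0.32² = 0.4489
With 6 standardized items, total variance = 6. Proportion = 0.4489/6 = 0.0748 → 7.48%.

7.48%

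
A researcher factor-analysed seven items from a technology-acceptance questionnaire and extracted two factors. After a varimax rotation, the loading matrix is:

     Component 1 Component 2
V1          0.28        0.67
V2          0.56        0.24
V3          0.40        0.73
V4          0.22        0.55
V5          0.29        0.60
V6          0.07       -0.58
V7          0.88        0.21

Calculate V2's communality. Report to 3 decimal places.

h² = 0.56² + 0.24² = 0.3136 + 0.0576 = 0.3712

0.371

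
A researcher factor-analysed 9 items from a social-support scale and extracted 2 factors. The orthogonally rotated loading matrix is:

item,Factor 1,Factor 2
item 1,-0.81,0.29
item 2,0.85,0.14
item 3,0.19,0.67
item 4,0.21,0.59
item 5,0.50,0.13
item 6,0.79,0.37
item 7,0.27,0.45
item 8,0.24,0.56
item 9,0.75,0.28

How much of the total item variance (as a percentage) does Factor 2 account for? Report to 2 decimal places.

18.32%

SS loadings for Factor 2 = 0.29² + 0.14² + 0.67² + 0.59² + 0.13² + 0.37² + 0.45² + 0.56² + 0.28² = 1.6490
With 9 standardized items, total variance = 9. Proportion = 1.6490/9 = 0.1832 → 18.32%.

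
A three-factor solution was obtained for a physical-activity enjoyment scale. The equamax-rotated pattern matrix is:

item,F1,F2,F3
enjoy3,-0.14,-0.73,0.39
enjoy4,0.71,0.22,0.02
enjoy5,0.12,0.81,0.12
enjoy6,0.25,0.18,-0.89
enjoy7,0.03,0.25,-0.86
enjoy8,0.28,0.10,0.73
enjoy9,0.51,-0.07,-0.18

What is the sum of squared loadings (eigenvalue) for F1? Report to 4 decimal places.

SS loadings for F1 = (-0.14)² + 0.71² + 0.12² + 0.25² + 0.03² + 0.28² + 0.51² = 0.0196 + 0.5041 + 0.0144 + 0.0625 + 0.0009 + 0.0784 + 0.2601 = 0.9400

0.9400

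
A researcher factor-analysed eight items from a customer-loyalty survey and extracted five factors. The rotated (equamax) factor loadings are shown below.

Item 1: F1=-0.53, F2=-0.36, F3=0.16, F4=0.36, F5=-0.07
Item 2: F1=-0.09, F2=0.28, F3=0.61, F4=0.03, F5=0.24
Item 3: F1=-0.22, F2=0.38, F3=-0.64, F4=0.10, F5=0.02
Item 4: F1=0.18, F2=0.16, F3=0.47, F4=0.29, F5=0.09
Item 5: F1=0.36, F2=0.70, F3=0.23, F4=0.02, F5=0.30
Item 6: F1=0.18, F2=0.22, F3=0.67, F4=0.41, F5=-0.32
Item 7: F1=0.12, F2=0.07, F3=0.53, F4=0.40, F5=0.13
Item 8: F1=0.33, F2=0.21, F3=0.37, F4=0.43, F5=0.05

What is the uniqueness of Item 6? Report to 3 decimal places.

0.200

h² = 0.18² + 0.22² + 0.67² + 0.41² + (-0.32)² = 0.0324 + 0.0484 + 0.4489 + 0.1681 + 0.1024 = 0.8002
Uniqueness u² = 1 − h² = 1 − 0.8002 = 0.1998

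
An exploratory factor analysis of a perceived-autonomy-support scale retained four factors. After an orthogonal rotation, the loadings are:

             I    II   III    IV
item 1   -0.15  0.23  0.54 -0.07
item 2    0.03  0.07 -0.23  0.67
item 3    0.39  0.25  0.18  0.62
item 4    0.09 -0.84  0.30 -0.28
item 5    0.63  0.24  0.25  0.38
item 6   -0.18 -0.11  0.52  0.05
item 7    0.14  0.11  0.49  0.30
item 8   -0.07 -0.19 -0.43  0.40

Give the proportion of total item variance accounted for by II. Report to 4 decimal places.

SS loadings for II = 0.23² + 0.07² + 0.25² + (-0.84)² + 0.24² + (-0.11)² + 0.11² + (-0.19)² = 0.9438
Proportion of variance = 0.9438 / 8 = 0.1180.

0.1180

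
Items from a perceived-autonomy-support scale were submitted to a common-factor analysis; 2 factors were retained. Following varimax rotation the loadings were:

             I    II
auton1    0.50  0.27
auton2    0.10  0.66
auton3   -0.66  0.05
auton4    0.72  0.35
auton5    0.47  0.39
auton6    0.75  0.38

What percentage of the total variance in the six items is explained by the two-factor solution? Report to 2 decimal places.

48.79%

SS loadings by factor: 1.9974, 0.9300; total = 2.9274.
Total variance with 6 standardized items is 6, so the solution explains 2.9274/6 = 0.4879 = 48.79%.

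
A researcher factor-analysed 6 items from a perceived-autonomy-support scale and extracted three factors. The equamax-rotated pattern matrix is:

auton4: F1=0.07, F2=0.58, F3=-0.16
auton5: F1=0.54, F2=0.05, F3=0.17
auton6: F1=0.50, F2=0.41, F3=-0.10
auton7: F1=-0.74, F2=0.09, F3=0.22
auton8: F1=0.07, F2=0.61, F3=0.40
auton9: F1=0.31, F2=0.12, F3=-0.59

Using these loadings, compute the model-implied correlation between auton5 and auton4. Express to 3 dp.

r̂ = Σ λ_i·λ_j across factors = (0.54)(0.07) + (0.05)(0.58) + (0.17)(-0.16)
  = +0.0378 +0.0290 -0.0272 = 0.0396

0.040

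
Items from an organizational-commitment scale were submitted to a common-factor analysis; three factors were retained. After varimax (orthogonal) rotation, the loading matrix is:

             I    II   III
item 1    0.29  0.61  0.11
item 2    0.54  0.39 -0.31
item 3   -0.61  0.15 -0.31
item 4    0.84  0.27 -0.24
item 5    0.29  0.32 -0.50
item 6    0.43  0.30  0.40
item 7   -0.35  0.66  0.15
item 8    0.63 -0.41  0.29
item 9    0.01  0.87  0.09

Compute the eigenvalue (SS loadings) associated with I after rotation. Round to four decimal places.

2.2419

SS loadings for I = 0.29² + 0.54² + (-0.61)² + 0.84² + 0.29² + 0.43² + (-0.35)² + 0.63² + 0.01² = 0.0841 + 0.2916 + 0.3721 + 0.7056 + 0.0841 + 0.1849 + 0.1225 + 0.3969 + 0.0001 = 2.2419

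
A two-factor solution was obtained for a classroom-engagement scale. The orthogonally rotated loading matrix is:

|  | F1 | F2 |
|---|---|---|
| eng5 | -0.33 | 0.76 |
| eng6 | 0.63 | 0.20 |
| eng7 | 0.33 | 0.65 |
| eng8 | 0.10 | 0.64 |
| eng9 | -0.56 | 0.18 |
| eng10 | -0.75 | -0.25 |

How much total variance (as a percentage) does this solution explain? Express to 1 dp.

50.8%

SS loadings by factor: 1.5008, 1.5446; total = 3.0454.
Total variance with 6 standardized items is 6, so the solution explains 3.0454/6 = 0.5076 = 50.76%.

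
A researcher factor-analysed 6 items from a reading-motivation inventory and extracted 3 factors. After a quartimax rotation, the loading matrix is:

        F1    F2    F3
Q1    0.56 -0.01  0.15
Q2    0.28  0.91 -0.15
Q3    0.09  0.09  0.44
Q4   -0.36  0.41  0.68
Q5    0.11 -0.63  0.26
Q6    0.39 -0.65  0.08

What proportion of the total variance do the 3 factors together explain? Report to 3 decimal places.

0.549

Communalities: 0.3362, 0.9290, 0.2098, 0.7601, 0.4766, 0.5810; Σh² = 3.2927.
Total variance with 6 standardized items is 6, so the solution explains 3.2927/6 = 0.5488.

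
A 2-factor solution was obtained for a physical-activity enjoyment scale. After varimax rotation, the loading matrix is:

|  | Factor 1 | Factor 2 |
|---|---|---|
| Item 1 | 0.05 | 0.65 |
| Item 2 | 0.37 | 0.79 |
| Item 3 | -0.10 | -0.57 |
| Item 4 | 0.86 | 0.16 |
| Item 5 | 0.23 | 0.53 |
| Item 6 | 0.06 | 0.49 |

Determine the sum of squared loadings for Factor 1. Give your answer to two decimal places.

0.95

SS loadings for Factor 1 = 0.05² + 0.37² + (-0.10)² + 0.86² + 0.23² + 0.06² = 0.0025 + 0.1369 + 0.0100 + 0.7396 + 0.0529 + 0.0036 = 0.9455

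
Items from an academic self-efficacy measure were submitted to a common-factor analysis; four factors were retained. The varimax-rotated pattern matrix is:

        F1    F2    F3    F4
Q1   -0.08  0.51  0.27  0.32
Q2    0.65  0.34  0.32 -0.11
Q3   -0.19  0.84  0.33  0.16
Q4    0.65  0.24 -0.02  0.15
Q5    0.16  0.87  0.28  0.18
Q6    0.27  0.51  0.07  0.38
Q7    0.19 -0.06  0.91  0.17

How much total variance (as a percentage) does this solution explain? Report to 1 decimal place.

67.8%

Communalities: 0.4418, 0.6526, 0.8762, 0.5030, 0.8933, 0.4823, 0.8967; Σh² = 4.7459.
Total variance with 7 standardized items is 7, so the solution explains 4.7459/7 = 0.6780 = 67.80%.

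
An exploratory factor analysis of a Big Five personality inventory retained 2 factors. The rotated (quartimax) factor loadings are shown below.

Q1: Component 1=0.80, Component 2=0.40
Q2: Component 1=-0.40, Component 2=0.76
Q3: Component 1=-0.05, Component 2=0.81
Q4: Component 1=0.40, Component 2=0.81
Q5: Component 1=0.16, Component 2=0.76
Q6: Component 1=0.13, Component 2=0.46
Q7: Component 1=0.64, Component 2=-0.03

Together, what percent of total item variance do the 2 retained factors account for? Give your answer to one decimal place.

SS loadings by factor: 1.4146, 2.8399; total = 4.2545.
Total variance with 7 standardized items is 7, so the solution explains 4.2545/7 = 0.6078 = 60.78%.

60.8%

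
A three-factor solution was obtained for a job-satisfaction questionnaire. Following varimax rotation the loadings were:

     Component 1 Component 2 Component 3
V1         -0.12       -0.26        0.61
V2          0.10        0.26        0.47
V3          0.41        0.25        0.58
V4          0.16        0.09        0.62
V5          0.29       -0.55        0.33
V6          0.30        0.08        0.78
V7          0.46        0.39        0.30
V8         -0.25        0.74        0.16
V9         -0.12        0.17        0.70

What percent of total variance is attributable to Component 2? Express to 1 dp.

SS loadings for Component 2 = (-0.26)² + 0.26² + 0.25² + 0.09² + (-0.55)² + 0.08² + 0.39² + 0.74² + 0.17² = 1.2433
With 9 standardized items, total variance = 9. Proportion = 1.2433/9 = 0.1381 → 13.81%.

13.8%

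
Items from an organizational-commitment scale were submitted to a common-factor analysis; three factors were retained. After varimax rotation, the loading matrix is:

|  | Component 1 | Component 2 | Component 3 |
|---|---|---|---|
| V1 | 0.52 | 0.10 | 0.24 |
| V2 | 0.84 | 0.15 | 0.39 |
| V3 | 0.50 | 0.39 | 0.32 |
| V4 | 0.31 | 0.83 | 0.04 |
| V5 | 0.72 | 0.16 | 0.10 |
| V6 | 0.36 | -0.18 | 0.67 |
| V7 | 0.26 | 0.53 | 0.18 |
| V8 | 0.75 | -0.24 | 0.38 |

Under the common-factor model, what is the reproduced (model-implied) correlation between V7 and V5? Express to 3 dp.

r̂ = Σ λ_i·λ_j across factors = (0.26)(0.72) + (0.53)(0.16) + (0.18)(0.10)
  = +0.1872 +0.0848 +0.0180 = 0.2900

0.290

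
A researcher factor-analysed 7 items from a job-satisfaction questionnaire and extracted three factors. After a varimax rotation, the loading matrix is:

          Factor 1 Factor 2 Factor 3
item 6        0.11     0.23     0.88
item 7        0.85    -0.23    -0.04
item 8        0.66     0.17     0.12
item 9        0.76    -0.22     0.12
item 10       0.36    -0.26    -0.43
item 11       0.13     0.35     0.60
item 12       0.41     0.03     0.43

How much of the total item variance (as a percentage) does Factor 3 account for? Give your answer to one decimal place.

21.9%

SS loadings for Factor 3 = 0.88² + (-0.04)² + 0.12² + 0.12² + (-0.43)² + 0.60² + 0.43² = 1.5346
With 7 standardized items, total variance = 7. Proportion = 1.5346/7 = 0.2192 → 21.92%.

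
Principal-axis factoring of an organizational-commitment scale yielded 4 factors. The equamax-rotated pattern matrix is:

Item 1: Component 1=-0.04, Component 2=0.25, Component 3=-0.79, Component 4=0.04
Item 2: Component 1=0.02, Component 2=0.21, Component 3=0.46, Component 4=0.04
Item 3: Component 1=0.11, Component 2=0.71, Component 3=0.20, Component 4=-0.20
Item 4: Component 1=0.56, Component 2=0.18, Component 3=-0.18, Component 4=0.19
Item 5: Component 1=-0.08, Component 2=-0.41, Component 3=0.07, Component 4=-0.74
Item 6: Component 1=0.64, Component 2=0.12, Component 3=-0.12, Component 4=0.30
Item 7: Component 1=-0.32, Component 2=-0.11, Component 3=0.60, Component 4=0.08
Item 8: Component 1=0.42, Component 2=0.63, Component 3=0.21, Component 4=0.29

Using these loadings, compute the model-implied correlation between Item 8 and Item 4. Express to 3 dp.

r̂ = Σ λ_i·λ_j across factors = (0.42)(0.56) + (0.63)(0.18) + (0.21)(-0.18) + (0.29)(0.19)
  = +0.2352 +0.1134 -0.0378 +0.0551 = 0.3659

0.366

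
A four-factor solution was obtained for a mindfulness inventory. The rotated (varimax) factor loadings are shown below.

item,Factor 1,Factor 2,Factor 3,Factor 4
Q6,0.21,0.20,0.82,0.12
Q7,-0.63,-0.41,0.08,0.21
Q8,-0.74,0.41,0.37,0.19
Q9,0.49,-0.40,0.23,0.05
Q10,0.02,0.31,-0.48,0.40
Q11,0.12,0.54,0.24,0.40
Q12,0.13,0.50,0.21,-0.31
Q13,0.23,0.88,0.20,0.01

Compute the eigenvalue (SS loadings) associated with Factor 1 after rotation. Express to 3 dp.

1.313

SS loadings for Factor 1 = 0.21² + (-0.63)² + (-0.74)² + 0.49² + 0.02² + 0.12² + 0.13² + 0.23² = 0.0441 + 0.3969 + 0.5476 + 0.2401 + 0.0004 + 0.0144 + 0.0169 + 0.0529 = 1.3133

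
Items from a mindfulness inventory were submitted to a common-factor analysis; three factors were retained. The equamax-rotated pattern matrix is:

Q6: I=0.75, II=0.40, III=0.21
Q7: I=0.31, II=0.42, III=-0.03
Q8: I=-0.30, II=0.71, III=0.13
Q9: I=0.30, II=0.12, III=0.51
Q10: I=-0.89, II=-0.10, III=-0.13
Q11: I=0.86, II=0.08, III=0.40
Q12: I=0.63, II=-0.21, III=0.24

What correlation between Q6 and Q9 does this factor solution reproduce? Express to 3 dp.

r̂ = Σ λ_i·λ_j across factors = (0.75)(0.30) + (0.40)(0.12) + (0.21)(0.51)
  = +0.2250 +0.0480 +0.1071 = 0.3801

0.380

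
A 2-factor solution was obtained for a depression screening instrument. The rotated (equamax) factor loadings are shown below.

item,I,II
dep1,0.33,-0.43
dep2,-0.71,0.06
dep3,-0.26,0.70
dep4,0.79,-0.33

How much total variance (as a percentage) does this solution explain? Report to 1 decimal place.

Communalities: 0.2938, 0.5077, 0.5576, 0.7330; Σh² = 2.0921.
Total variance with 4 standardized items is 4, so the solution explains 2.0921/4 = 0.5230 = 52.30%.

52.3%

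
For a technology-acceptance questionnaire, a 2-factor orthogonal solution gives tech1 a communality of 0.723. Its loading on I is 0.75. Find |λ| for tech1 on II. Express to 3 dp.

0.401

Under orthogonal rotation h² = Σλ², so λ_II² = h² − (0.5625) = 0.723 − 0.5625 = 0.1605.
|λ| = √0.1605 = 0.4006.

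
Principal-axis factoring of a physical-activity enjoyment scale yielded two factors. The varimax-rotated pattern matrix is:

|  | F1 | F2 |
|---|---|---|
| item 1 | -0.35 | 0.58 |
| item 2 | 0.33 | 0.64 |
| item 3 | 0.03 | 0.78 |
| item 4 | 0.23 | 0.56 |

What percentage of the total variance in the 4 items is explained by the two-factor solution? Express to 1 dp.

Communalities: 0.4589, 0.5185, 0.6093, 0.3665; Σh² = 1.9532.
Total variance with 4 standardized items is 4, so the solution explains 1.9532/4 = 0.4883 = 48.83%.

48.8%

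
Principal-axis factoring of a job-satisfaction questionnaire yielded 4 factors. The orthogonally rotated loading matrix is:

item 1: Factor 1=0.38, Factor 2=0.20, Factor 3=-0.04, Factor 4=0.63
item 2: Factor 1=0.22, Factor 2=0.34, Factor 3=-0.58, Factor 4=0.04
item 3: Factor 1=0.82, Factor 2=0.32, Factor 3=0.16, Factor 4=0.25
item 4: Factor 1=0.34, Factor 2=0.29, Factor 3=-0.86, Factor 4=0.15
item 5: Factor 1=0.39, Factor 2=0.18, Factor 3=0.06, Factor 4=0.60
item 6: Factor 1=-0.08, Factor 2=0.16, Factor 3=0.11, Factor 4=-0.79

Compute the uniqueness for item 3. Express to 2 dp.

0.14

h² = 0.82² + 0.32² + 0.16² + 0.25² = 0.6724 + 0.1024 + 0.0256 + 0.0625 = 0.8629
Uniqueness u² = 1 − h² = 1 − 0.8629 = 0.1371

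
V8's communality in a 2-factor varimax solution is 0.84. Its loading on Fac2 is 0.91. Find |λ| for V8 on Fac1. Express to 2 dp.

0.11

Under orthogonal rotation h² = Σλ², so λ_Fac1² = h² − (0.8281) = 0.84 − 0.8281 = 0.0119.
|λ| = √0.0119 = 0.1091.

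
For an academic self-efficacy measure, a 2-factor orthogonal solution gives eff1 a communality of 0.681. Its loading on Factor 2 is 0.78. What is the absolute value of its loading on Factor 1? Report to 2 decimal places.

Under orthogonal rotation h² = Σλ², so λ_Factor 1² = h² − (0.6084) = 0.681 − 0.6084 = 0.0726.
|λ| = √0.0726 = 0.2694.

0.27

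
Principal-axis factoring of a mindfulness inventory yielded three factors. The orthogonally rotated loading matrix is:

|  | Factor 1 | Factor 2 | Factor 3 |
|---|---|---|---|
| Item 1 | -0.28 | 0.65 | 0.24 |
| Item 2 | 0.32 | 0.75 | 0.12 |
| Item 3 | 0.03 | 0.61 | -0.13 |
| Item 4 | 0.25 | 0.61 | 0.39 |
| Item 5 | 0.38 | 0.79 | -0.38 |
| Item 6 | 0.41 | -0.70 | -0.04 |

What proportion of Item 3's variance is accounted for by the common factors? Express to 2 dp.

h² = 0.03² + 0.61² + (-0.13)² = 0.0009 + 0.3721 + 0.0169 = 0.3899

0.39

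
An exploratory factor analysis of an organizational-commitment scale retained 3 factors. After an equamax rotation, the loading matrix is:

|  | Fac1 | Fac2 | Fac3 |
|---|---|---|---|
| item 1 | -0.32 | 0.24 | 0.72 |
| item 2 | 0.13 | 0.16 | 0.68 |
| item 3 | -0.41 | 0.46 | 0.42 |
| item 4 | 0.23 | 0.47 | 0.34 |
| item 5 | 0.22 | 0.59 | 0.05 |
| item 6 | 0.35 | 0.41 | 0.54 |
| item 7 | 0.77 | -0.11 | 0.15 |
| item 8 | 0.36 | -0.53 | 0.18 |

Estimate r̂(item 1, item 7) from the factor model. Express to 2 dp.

r̂ = Σ λ_i·λ_j across factors = (-0.32)(0.77) + (0.24)(-0.11) + (0.72)(0.15)
  = -0.2464 -0.0264 +0.1080 = -0.1648

-0.16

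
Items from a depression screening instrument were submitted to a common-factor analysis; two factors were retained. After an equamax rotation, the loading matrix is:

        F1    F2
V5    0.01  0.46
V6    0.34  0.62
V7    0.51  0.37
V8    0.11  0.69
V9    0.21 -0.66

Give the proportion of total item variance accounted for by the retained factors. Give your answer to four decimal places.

Communalities: 0.2117, 0.5000, 0.3970, 0.4882, 0.4797; Σh² = 2.0766.
Total variance with 5 standardized items is 5, so the solution explains 2.0766/5 = 0.4153.

0.4153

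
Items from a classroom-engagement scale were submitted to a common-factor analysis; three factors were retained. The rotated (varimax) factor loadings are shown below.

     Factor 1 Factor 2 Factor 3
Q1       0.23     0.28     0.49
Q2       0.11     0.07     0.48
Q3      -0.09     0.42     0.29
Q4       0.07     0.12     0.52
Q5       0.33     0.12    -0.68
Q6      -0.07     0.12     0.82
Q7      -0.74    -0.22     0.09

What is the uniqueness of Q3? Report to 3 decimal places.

h² = (-0.09)² + 0.42² + 0.29² = 0.0081 + 0.1764 + 0.0841 = 0.2686
Uniqueness u² = 1 − h² = 1 − 0.2686 = 0.7314

0.731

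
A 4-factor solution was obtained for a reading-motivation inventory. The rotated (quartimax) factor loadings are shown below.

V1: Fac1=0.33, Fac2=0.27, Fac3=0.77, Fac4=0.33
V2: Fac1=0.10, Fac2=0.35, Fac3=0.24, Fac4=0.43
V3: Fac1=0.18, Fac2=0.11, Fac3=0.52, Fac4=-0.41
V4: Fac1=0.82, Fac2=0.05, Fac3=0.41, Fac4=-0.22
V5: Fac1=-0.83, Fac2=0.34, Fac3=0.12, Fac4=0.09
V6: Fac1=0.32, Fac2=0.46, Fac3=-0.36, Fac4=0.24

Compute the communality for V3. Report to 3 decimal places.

0.483

h² = 0.18² + 0.11² + 0.52² + (-0.41)² = 0.0324 + 0.0121 + 0.2704 + 0.1681 = 0.4830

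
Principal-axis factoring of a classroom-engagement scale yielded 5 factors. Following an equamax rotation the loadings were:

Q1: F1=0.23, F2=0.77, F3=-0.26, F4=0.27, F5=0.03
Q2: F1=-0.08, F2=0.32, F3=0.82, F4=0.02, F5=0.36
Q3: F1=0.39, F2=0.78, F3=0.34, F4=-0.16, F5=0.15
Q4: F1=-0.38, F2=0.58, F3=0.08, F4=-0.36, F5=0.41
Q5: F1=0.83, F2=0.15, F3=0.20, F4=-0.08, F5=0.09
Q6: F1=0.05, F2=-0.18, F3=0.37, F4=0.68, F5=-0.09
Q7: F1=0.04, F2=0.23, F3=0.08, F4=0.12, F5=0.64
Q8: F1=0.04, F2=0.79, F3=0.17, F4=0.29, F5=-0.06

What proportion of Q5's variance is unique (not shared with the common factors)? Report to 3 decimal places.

0.234

h² = 0.83² + 0.15² + 0.20² + (-0.08)² + 0.09² = 0.6889 + 0.0225 + 0.0400 + 0.0064 + 0.0081 = 0.7659
Uniqueness u² = 1 − h² = 1 − 0.7659 = 0.2341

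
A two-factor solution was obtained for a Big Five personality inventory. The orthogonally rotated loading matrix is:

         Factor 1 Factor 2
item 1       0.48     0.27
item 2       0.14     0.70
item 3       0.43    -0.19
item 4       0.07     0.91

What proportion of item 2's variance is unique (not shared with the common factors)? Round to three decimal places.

h² = 0.14² + 0.70² = 0.0196 + 0.4900 = 0.5096
Uniqueness u² = 1 − h² = 1 − 0.5096 = 0.4904

0.490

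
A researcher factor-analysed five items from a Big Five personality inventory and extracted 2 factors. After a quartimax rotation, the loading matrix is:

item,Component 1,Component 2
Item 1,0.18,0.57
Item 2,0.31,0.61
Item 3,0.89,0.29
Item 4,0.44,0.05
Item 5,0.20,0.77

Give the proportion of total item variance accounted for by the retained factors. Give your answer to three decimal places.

SS loadings by factor: 1.1542, 1.3765; total = 2.5307.
Total variance with 5 standardized items is 5, so the solution explains 2.5307/5 = 0.5061.

0.506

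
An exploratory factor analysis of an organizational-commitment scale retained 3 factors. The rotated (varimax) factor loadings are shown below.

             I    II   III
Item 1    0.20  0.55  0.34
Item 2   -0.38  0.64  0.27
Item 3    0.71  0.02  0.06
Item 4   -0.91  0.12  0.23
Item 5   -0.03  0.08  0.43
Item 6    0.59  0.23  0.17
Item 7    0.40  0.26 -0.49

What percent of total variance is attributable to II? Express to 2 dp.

SS loadings for II = 0.55² + 0.64² + 0.02² + 0.12² + 0.08² + 0.23² + 0.26² = 0.8538
With 7 standardized items, total variance = 7. Proportion = 0.8538/7 = 0.1220 → 12.20%.

12.20%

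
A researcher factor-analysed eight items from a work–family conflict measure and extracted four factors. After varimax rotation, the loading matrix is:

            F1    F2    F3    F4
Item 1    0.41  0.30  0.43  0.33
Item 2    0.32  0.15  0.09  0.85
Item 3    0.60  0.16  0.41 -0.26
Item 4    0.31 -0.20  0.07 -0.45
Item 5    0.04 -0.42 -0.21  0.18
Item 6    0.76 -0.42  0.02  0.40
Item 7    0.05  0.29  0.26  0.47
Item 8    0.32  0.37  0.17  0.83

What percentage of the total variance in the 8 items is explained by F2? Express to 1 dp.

9.4%

SS loadings for F2 = 0.30² + 0.15² + 0.16² + (-0.20)² + (-0.42)² + (-0.42)² + 0.29² + 0.37² = 0.7519
With 8 standardized items, total variance = 8. Proportion = 0.7519/8 = 0.0940 → 9.40%.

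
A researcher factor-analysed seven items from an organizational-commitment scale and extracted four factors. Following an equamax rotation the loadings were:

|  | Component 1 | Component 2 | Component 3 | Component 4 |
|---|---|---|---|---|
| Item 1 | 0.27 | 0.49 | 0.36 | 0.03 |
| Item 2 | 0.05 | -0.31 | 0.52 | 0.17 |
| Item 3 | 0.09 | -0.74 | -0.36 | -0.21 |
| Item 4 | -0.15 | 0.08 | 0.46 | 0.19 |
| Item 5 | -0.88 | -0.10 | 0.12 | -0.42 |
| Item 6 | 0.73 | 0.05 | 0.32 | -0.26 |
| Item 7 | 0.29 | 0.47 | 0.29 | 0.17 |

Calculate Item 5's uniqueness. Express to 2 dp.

h² = (-0.88)² + (-0.10)² + 0.12² + (-0.42)² = 0.7744 + 0.0100 + 0.0144 + 0.1764 = 0.9752
Uniqueness u² = 1 − h² = 1 − 0.9752 = 0.0248

0.02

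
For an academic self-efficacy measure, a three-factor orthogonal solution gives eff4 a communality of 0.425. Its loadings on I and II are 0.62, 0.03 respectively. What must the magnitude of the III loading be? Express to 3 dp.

0.199

Under orthogonal rotation h² = Σλ², so λ_III² = h² − (0.3853) = 0.425 − 0.3853 = 0.0397.
|λ| = √0.0397 = 0.1992.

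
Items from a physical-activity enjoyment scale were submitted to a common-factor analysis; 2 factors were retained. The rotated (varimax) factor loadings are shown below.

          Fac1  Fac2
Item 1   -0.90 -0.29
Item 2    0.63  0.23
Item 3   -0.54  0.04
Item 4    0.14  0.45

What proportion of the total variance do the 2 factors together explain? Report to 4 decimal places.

Communalities: 0.8941, 0.4498, 0.2932, 0.2221; Σh² = 1.8592.
Total variance with 4 standardized items is 4, so the solution explains 1.8592/4 = 0.4648.

0.4648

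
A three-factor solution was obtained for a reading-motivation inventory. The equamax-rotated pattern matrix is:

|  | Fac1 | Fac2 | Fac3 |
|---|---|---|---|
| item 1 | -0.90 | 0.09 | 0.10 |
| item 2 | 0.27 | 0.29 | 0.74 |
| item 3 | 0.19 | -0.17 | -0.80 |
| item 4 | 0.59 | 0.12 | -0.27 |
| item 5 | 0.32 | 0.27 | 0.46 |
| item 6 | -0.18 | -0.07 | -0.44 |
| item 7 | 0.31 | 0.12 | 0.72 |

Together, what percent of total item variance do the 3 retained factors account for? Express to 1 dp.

SS loadings by factor: 1.4980, 0.2277, 2.1941; total = 3.9198.
Total variance with 7 standardized items is 7, so the solution explains 3.9198/7 = 0.5600 = 56.00%.

56.0%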